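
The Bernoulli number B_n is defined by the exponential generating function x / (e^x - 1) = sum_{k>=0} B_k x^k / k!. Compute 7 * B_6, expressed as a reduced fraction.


Bernoulli numbers can also be computed recursively via B_0 = 1 and sum_{j=0}^{m} C(m+1, j) B_j = 0 for m >= 1. Odd-index Bernoulli numbers vanish for k >= 3.
Computing B_6 = 1/42, so 7 * B_6 = 7 * 1/42 = 1/6.

1/6


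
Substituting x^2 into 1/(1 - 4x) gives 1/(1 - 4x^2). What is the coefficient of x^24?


The coefficient of x^(2m) in 1/(1 - 4x^2) is 4^m.
With n = 24 = 2*12, the coefficient is 4^12 = 16777216.

16777216


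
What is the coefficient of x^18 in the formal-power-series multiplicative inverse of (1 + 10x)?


The inverse is 1/(1 + 10x). Apply the geometric identity 1/(1 - y) = sum_{k>=0} y^k with y = -10x:
1/(1 + 10x) = sum_{k>=0} (-10)^k x^k.
So the coefficient of x^18 is (-10)^18 = 1000000000000000000.

1000000000000000000


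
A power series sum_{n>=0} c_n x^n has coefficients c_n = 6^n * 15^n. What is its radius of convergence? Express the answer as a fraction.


By the root test (Cauchy-Hadamard), the radius is R = 1 / limsup_n |c_n|^(1/n).
Here |c_n|^(1/n) = (6^n * 15^n)^(1/n) = 6 * 15 = 90 for all n.
So R = 1/90 = 1/90.

1/90


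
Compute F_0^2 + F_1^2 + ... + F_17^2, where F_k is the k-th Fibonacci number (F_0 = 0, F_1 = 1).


There is a standard identity sum_{k=0}^{N} F_k^2 = F_N * F_{N+1} (proved inductively from the telescoping relation F_k^2 = F_k F_{k+1} - F_{k-1} F_k). Then
sum_{k=0}^{17} F_k^2 = F_17 F_18 - F_0 F_0.
Computing: F_17 = 1597, F_18 = 2584.
Sum = 1597 * 2584 = 4126648.

4126648


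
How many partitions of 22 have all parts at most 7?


Using the generating function (1-x)^(-1)(1-x^2)^(-1)...(1-x^7)^(-1),
the coefficient of x^22 counts these restricted partitions.
Result = 522

522


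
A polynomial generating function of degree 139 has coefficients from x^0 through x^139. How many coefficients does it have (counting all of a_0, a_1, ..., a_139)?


A polynomial of degree 139 takes the form a_0 + a_1 x + ... + a_139 x^139.
The number of coefficients is 139 + 1 = 140.

140


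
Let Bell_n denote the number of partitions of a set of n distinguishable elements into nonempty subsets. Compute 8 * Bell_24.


Bell_24 can be computed from the Bell triangle or from Dobinski's identity Bell_n = (1/e) * sum_{k>=0} k^n / k!.
Computing Bell_24 = 445958869294805289.
Then 8 * 445958869294805289 = 3567670954358442312.

3567670954358442312


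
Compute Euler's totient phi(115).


phi(n) counts integers in [1, n] coprime to n. Using the multiplicative formula phi(n) = n * prod_{p | n} (1 - 1/p):
115 = 5 * 23, so
phi(115) = 115 * (1 - 1/5) * (1 - 1/23) = 88.

88


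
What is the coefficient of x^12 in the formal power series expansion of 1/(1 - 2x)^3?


The general identity 1/(1 - c x)^r = sum_{k>=0} c^k C(k + r - 1, r - 1) x^k follows by substituting y = c x into 1/(1 - y)^r = sum_{k>=0} C(k + r - 1, r - 1) y^k.
For c = 2, r = 3, k = 12:
2^12 * C(14, 2) = 4096 * 91 = 372736.

372736


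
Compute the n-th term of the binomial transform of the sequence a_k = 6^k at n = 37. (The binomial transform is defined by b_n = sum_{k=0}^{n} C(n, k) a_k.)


With a_k = 6^k, b_n = sum_{k=0}^{n} C(n, k) 6^k = (1 + 6)^n by the binomial theorem.
For n = 37: (1 + 6)^37 = 7^37 = 18562115921017574302453163671207.

18562115921017574302453163671207


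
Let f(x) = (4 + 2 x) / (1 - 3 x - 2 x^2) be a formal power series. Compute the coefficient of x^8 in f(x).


Write f(x) = sum_{k>=0} a_k x^k. Multiplying both sides by 1 - 3 x - 2 x^2 gives
(1 - 3 x - 2 x^2) sum_{k>=0} a_k x^k = 4 + 2 x.
Matching coefficients:
 x^0: a_0 = 4
 x^1: a_1 - 3 a_0 = 2  =>  a_1 = 3*4 + 2 = 14
 x^k (k >= 2): a_k = 3 a_{k-1} + 2 a_{k-2}.
Iterating: a_2 = 50, a_3 = 178, a_4 = 634, a_5 = 2258, a_6 = 8042, a_7 = 28642, a_8 = 102010.
So the coefficient of x^8 is 102010.

102010


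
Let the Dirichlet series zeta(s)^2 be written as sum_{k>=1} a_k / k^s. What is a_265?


The Dirichlet convolution of the constant function 1 with itself gives (1 * 1)(k) = sum_{d | k} 1 = d(k), the number of positive divisors of k.
Since zeta(s) = sum_{k>=1} 1/k^s, we have zeta(s)^2 = sum_{k>=1} d(k)/k^s, so a_k = d(k).
For k = 265: the divisors are 1, 5, 53, 265.
Count = 4.

4


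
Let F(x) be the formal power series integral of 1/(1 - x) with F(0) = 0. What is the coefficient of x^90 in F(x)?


1/(1 - x) = sum_{k>=0} x^k. Integrating termwise and using F(0) = 0 gives
F(x) = sum_{k>=0} x^(k+1) / (k+1) = sum_{m>=1} x^m / m = -ln(1 - x).
So the coefficient of x^90 is 1/90 = 1/90.

1/90


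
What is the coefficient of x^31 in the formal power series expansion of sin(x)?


The Maclaurin series is sin(t) = sum_{k>=0} (-1)^k t^(2k+1) / (2k+1)!, so substituting t = x, only odd powers of x are nonzero, with coefficient of x^(2k+1) equal to (-1)^k / (2k+1)!.
Write 31 = 2*15 + 1, giving the coefficient (-1)^15 / 31! = -1/8222838654177922817725562880000000 = -1/8222838654177922817725562880000000.

-1/8222838654177922817725562880000000


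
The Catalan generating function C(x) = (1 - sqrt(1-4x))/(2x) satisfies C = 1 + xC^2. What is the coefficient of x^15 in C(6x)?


Substituting x -> 6x scales the n-th coefficient by 6^n, so [x^15] C(6x) = 6^15 * C_15.
C_15 = C(2*15, 15)/(16) = 155117520/16 = 9694845.
So 6^15 * 9694845 = 470184984576 * 9694845 = 4558370546791710720.

4558370546791710720


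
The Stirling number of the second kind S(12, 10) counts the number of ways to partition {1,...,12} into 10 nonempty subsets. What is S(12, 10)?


Using the explicit formula S(n,k) = (1/k!) sum_{j=0}^{k} (-1)^(k-j) C(k,j) j^n:
S(12, 10) = 1705
Equivalently, S(n,k) is n! times the coefficient of x^n in the EGF (e^x - 1)^k / k!.

1705


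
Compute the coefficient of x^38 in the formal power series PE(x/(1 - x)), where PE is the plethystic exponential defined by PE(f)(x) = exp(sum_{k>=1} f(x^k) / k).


For f(x) = x/(1 - x) we have
sum_{k>=1} f(x^k) / k = sum_{k>=1} (1/k) * x^k / (1 - x^k) = sum_{k, m >= 1} x^(k m) / k,
which after exponentiating simplifies to
PE(x/(1 - x)) = prod_{k>=1} 1 / (1 - x^k).
This is the generating function for the partition function p(n), so the coefficient of x^38 is p(38).
Computing p(38) by dynamic programming over parts 1, 2, ..., 38: p(38) = 26015.

26015


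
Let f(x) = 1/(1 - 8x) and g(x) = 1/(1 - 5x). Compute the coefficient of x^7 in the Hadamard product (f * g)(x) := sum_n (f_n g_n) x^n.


f has coefficients f_k = 8^k and g has coefficients g_k = 5^k, so the Hadamard product has coefficient (f*g)_k = 8^k * 5^k = 40^k.
For k = 7: 40^7 = 163840000000.

163840000000


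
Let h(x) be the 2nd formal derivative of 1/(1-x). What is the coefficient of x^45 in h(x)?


Differentiating 2 times: d^2/dx^2 [1/(1-x)] = 2!/(1-x)^3.
The expansion 1/(1-x)^3 = sum_{k>=0} C(k+2, 2) x^k, so the coefficient of x^n in 2!/(1-x)^3 is 2! * C(n+2, 2).
For n = 45: 2 * C(47, 2) = 2 * 1081 = 2162

2162


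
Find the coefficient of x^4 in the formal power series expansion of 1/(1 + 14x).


Write 1/(1 + c x) = 1/(1 - (-c) x) and apply the geometric-series identity
1/(1 - y) = sum_{k>=0} y^k to get 1/(1 + c x) = sum_{k>=0} (-c)^k x^k.
So the coefficient of x^k is (-c)^k = (-1)^k * c^k.
Here c = 14 and k = 4:
(-14)^4 = 1 * 38416 = 38416

38416


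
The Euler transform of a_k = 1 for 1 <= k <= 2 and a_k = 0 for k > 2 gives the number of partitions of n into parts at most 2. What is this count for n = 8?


Partitions of 8 into parts at most 2:
Using generating function (1-x)^(-1)(1-x^2)^(-1),
the coefficient of x^8 = 5

5


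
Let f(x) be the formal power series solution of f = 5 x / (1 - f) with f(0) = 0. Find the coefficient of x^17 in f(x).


Apply Lagrange inversion: f = 5 x * phi(f) with phi(t) = 1/(1 - t), so
[x^n] f = 5^n * (1/n) [t^(n-1)] phi(t)^n = 5^n * (1/n) [t^(n-1)] (1 - t)^(-n) = 5^n * (1/n) C(2n - 2, n - 1) = 5^n * C_{n-1}.
For n = 17: C_16 = C(32, 16) / 17 = 601080390/17 = 35357670.
With the 5^17 = 762939453125 factor, the coefficient is 762939453125 * 35357670 = 26975761413574218750.

26975761413574218750


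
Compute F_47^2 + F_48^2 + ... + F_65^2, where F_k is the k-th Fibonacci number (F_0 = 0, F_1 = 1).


There is a standard identity sum_{k=0}^{N} F_k^2 = F_N * F_{N+1} (proved inductively from the telescoping relation F_k^2 = F_k F_{k+1} - F_{k-1} F_k). Then
sum_{k=47}^{65} F_k^2 = F_65 F_66 - F_46 F_47.
Computing: F_65 = 17167680177565, F_66 = 27777890035288, F_46 = 1836311903, F_47 = 2971215073.
Sum = 17167680177565 * 27777890035288 - 1836311903 * 2971215073 = 476881926677316531032999801.

476881926677316531032999801


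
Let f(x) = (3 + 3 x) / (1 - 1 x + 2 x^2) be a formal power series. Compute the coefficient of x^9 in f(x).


Write f(x) = sum_{k>=0} a_k x^k. Multiplying both sides by 1 - 1 x + 2 x^2 gives
(1 - 1 x + 2 x^2) sum_{k>=0} a_k x^k = 3 + 3 x.
Matching coefficients:
 x^0: a_0 = 3
 x^1: a_1 - 1 a_0 = 3  =>  a_1 = 1*3 + 3 = 6
 x^k (k >= 2): a_k = 1 a_{k-1} - 2 a_{k-2}.
Iterating: a_2 = 0, a_3 = -12, a_4 = -12, a_5 = 12, a_6 = 36, a_7 = 12, a_8 = -60, a_9 = -84.
So the coefficient of x^9 is -84.

-84


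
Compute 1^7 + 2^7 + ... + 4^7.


This power sum has a closed form given by Faulhaber's formula
sum_{k=1}^{m} k^p = (1 / (p + 1)) * sum_{j=0}^{p} C(p + 1, j) B_j m^(p + 1 - j),
but for small m direct computation is fastest:
1 + 128 + 2187 + 16384 = 18700.

18700


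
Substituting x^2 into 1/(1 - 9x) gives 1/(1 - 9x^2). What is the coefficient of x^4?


The coefficient of x^(2m) in 1/(1 - 9x^2) is 9^m.
With n = 4 = 2*2, the coefficient is 9^2 = 81.

81


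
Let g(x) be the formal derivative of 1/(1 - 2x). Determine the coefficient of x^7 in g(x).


Differentiate termwise: d/dx sum_{k>=0} 2^k x^k = sum_{k>=1} k 2^k x^(k-1) = sum_{j>=0} (j+1) 2^(j+1) x^j.
Equivalently, d/dx [1/(1 - 2x)] = 2/(1 - 2x)^2.
For j = 7: 8 * 2^8 = 8 * 256 = 2048.

2048


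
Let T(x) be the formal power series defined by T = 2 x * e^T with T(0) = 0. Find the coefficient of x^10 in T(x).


Apply the Lagrange inversion formula: if T = 2 x * phi(T) with phi(t) = e^t, then
[x^n] T = 2^n * (1/n) [t^(n-1)] phi(t)^n = 2^n * (1/n) [t^(n-1)] e^(n t) = 2^n * (1/n) * n^(n-1) / (n-1)! = 2^n * n^(n-1) / n!.
When c = 1 this is the Cayley count of rooted labeled trees on n vertices, divided by n!.
For n = 10: 2^10 * 10^9 / 10! = 1024 * 1000000000/3628800 = 160000000/567.

160000000/567


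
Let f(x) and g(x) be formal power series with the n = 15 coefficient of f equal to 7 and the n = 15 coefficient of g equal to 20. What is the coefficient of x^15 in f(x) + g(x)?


Addition of formal power series is termwise.
The coefficient of x^15 in f + g = 7 + 20
= 27

27


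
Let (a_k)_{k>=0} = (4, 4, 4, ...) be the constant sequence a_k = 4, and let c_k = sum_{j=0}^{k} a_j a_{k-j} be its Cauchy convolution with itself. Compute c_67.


Since a_j = 4 for all j >= 0, the convolution sum becomes
c_k = sum_{j=0}^{k} 4 * 4 = 16 * (k + 1).
Equivalently, the generating function of (a_k) is 4/(1 - x) and its square is 16/(1 - x)^2 = sum_{k>=0} 16(k + 1) x^k.
For k = 67: 16 * 68 = 1088.

1088


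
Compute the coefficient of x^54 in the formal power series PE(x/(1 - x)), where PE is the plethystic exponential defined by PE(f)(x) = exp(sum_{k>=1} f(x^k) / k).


For f(x) = x/(1 - x) we have
sum_{k>=1} f(x^k) / k = sum_{k>=1} (1/k) * x^k / (1 - x^k) = sum_{k, m >= 1} x^(k m) / k,
which after exponentiating simplifies to
PE(x/(1 - x)) = prod_{k>=1} 1 / (1 - x^k).
This is the generating function for the partition function p(n), so the coefficient of x^54 is p(54).
Computing p(54) by dynamic programming over parts 1, 2, ..., 54: p(54) = 386155.

386155


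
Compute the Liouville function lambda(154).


The Liouville function is lambda(k) = (-1)^Omega(k), where Omega(k) counts the prime factors of k with multiplicity.
Factoring: 154 = 2 * 7 * 11, so Omega(154) = 3.
lambda(154) = (-1)^3 = -1.

-1


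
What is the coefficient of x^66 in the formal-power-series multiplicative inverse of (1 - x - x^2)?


Let the inverse be f(x) = sum_{k>=0} a_k x^k. From f(x) * (1 - x - x^2) = 1 and matching coefficients:
 x^0: a_0 = 1.
 x^1: a_1 - a_0 = 0, so a_1 = 1.
 x^k (k >= 2): a_k - a_{k-1} - a_{k-2} = 0, i.e. a_k = a_{k-1} + a_{k-2}.
This is the Fibonacci-type recurrence shifted so that a_0 = a_1 = 1.
Iterating: a_0=1, a_1=1, a_2=2, a_3=3, a_4=5, a_5=8, a_6=13, a_7=21, a_8=34, a_9=55, ...
a_66 = 44945570212853.

44945570212853


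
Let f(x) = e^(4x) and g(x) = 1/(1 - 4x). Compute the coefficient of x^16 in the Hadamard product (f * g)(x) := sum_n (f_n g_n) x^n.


Expanding: f_k = 4^k/k! (from e^(4x)) and g_k = 4^k (from 1/(1 - 4x)). So the Hadamard coefficient (f * g)_k = 4^k 4^k / k! = (16)^k / k!.
For k = 16: 16^16/16! = 18446744073709551616/20922789888000 = 562949953421312/638512875.

562949953421312/638512875


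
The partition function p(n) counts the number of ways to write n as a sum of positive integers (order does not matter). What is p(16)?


Using the generating function prod_{k>=1} 1/(1-x^k), we compute p(16).
By dynamic programming over parts 1 through 16:
p(16) = 231

231


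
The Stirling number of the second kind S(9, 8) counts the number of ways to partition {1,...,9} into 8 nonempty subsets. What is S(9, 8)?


Using the explicit formula S(n,k) = (1/k!) sum_{j=0}^{k} (-1)^(k-j) C(k,j) j^n:
S(9, 8) = 36
Equivalently, S(n,k) is n! times the coefficient of x^n in the EGF (e^x - 1)^k / k!.

36


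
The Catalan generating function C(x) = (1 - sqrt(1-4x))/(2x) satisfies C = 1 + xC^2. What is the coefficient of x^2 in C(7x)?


Substituting x -> 7x scales the n-th coefficient by 7^n, so [x^2] C(7x) = 7^2 * C_2.
C_2 = C(2*2, 2)/(3) = 6/3 = 2.
So 7^2 * 2 = 49 * 2 = 98.

98


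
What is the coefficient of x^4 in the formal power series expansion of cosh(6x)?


The Maclaurin series is cosh(t) = sum_{m>=0} t^(2m) / (2m)!, so substituting t = 6x, only even powers of x are nonzero, with coefficient of x^(2m) equal to 6^(2m) / (2m)!.
For x^4 the coefficient is 6^4/4! = 1296/24 = 54.

54


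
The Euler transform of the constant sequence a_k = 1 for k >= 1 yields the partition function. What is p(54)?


The Euler transform converts the sequence a_k = 1 into the number of integer partitions.
Using the recurrence or dynamic programming:
p(54) = 386155

386155


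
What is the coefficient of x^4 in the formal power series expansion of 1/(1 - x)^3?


The expansion 1/(1 - x)^r = sum_{k>=0} C(k + r - 1, r - 1) x^k follows from the multiset / negative-binomial theorem (or from repeated differentiation of the geometric series).
For r = 3 and k = 4:
C(6, 2) = 720 / (2 * 24) = 15.

15


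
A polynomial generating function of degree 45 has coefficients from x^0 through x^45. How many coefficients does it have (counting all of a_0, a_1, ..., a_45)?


A polynomial of degree 45 takes the form a_0 + a_1 x + ... + a_45 x^45.
The number of coefficients is 45 + 1 = 46.

46


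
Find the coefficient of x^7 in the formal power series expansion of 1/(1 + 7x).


Write 1/(1 + c x) = 1/(1 - (-c) x) and apply the geometric-series identity
1/(1 - y) = sum_{k>=0} y^k to get 1/(1 + c x) = sum_{k>=0} (-c)^k x^k.
So the coefficient of x^k is (-c)^k = (-1)^k * c^k.
Here c = 7 and k = 7:
(-7)^7 = -1 * 823543 = -823543

-823543


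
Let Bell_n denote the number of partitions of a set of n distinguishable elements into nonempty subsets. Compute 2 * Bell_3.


Bell_3 can be computed from the Bell triangle or from Dobinski's identity Bell_n = (1/e) * sum_{k>=0} k^n / k!.
Computing Bell_3 = 5.
Then 2 * 5 = 10.

10


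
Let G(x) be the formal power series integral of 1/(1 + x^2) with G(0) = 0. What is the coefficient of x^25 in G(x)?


1/(1 + x^2) = sum_{j>=0} (-1)^j x^(2j). Integrating termwise with G(0) = 0:
G(x) = sum_{j>=0} (-1)^j x^(2j+1) / (2j+1) = arctan(x).
Only odd powers are nonzero. For x^25 write 25 = 2*12 + 1, giving
(-1)^12 / 25 = 1/25 = 1/25.

1/25


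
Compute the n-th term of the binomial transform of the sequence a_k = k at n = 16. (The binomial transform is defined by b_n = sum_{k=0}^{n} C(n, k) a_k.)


With a_k = k, b_n = sum_{k=0}^{n} C(n, k) k. Using k * C(n, k) = n * C(n-1, k-1) gives b_n = n * sum_{k>=1} C(n-1, k-1) = n * 2^(n-1).
For n = 16: 16 * 2^15 = 16 * 32768 = 524288.

524288


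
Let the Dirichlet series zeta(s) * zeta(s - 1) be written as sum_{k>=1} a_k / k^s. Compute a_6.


Convolution gives a_k = sum_{d | k} d * 1 = sum_{d | k} d = sigma(k), the sum of positive divisors of k.
For k = 6, the divisors are 1, 2, 3, 6, so
sigma(6) = 1 + 2 + 3 + 6 = 12.

12


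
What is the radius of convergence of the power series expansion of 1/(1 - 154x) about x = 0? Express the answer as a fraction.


Expanding 1/(1 - 154x) = sum_{k>=0} 154^k x^k, the series converges when |154x| < 1, i.e., |x| < 1/154.
So the radius of convergence is 1/154 = 1/154.

1/154


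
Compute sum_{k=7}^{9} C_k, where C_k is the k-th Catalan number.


C_7 through C_9: 429, 1430, 4862
Sum = 429 + 1430 + 4862
= 6721

6721


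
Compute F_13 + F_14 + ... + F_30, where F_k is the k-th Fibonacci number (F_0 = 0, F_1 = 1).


Use the identity sum_{k=0}^{N} F_k = F_{N+2} - 1 (which follows from F_{k+2} - F_{k+1} = F_k). Then
sum_{k=13}^{30} F_k = (F_{32} - 1) - (F_{14} - 1) = F_{32} - F_{14}.
Computing: F_{32} = 2178309, F_{14} = 377, so
Sum = 2178309 - 377 = 2177932.

2177932


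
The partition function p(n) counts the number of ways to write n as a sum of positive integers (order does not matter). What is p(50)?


Using the generating function prod_{k>=1} 1/(1-x^k), we compute p(50).
By dynamic programming over parts 1 through 50:
p(50) = 204226

204226


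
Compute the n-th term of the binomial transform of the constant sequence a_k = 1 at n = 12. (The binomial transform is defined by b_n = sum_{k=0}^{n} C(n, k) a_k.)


With a_k = 1 for all k, b_n = sum_{k=0}^{n} C(n, k) = 2^n by the binomial theorem.
For n = 12: 2^12 = 4096.

4096


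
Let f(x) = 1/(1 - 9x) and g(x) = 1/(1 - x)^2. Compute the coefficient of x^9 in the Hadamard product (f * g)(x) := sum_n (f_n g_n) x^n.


f has coefficients f_k = 9^k. For g = 1/(1 - x)^2 the coefficient is g_k = C(k + 1, 1) = k + 1. The Hadamard coefficient is (f * g)_k = 9^k * (k + 1).
For k = 9: 9^9 * 10 = 387420489 * 10 = 3874204890.

3874204890


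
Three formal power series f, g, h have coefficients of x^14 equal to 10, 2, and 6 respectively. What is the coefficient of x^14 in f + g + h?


Series addition is componentwise:
10 + 2 + 6
= 18

18


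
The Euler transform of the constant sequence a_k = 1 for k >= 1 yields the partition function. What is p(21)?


The Euler transform converts the sequence a_k = 1 into the number of integer partitions.
Using the recurrence or dynamic programming:
p(21) = 792

792


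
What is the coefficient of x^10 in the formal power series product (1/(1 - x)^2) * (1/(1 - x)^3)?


Combine the factors: (1/(1 - x)^2) * (1/(1 - x)^3) = 1/(1 - x)^5.
Then use 1/(1 - x)^r = sum_{k>=0} C(k + r - 1, r - 1) x^k with r = 5 and k = 10:
C(14, 4) = 1001.

1001


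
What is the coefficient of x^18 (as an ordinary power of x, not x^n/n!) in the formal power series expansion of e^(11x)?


The exponential series is e^y = sum_{k>=0} y^k / k!. Substituting y = 11x gives
e^(11x) = sum_{k>=0} 11^k x^k / k!.
So the coefficient of x^n is a^n/n! with a = 11, n = 18:
11^18 / 18! = 5559917313492231481/6402373705728000 = 505447028499293771/582033973248000

505447028499293771/582033973248000


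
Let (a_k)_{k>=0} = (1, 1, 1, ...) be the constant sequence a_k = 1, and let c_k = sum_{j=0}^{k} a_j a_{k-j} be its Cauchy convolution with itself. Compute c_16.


Since a_j = 1 for all j >= 0, the convolution sum becomes
c_k = sum_{j=0}^{k} 1 * 1 = 1 * (k + 1).
Equivalently, the generating function of (a_k) is 1/(1 - x) and its square is 1/(1 - x)^2 = sum_{k>=0} 1(k + 1) x^k.
For k = 16: 1 * 17 = 17.

17


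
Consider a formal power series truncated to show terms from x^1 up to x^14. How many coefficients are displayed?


From x^1 to x^14 inclusive, the count is 14 - 1 + 1 = 14.

14


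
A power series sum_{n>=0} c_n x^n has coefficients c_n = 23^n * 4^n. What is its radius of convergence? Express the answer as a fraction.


By the root test (Cauchy-Hadamard), the radius is R = 1 / limsup_n |c_n|^(1/n).
Here |c_n|^(1/n) = (23^n * 4^n)^(1/n) = 23 * 4 = 92 for all n.
So R = 1/92 = 1/92.

1/92


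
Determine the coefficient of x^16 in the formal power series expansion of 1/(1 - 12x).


The geometric series identity gives 1/(1 - c x) = sum_{k>=0} c^k x^k, so the coefficient of x^k is c^k.
Here c = 12 and k = 16.
Computing: 12^16 = 184884258895036416

184884258895036416


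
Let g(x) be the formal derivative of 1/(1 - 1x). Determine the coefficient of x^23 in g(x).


Differentiate termwise: d/dx sum_{k>=0} 1^k x^k = sum_{k>=1} k 1^k x^(k-1) = sum_{j>=0} (j+1) 1^(j+1) x^j.
Equivalently, d/dx [1/(1 - 1x)] = 1/(1 - 1x)^2.
For j = 23: 24 * 1^24 = 24 * 1 = 24.

24


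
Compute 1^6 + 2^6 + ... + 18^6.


This power sum has a closed form given by Faulhaber's formula
sum_{k=1}^{m} k^p = (1 / (p + 1)) * sum_{j=0}^{p} C(p + 1, j) B_j m^(p + 1 - j),
but for small m direct computation is fastest:
1 + 64 + 729 + 4096 + 15625 + 46656 + 117649 + 262144 + 531441 + 1000000 + 1771561 + 2985984 + 4826809 + 7529536 + 11390625 + 16777216 + 24137569 + 34012224 = 105409929.

105409929


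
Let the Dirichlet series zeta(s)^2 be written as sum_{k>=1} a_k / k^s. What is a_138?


The Dirichlet convolution of the constant function 1 with itself gives (1 * 1)(k) = sum_{d | k} 1 = d(k), the number of positive divisors of k.
Since zeta(s) = sum_{k>=1} 1/k^s, we have zeta(s)^2 = sum_{k>=1} d(k)/k^s, so a_k = d(k).
For k = 138: the divisors are 1, 2, 3, 6, 23, 46, 69, 138.
Count = 8.

8


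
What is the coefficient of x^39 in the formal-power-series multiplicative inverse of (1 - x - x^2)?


Let the inverse be f(x) = sum_{k>=0} a_k x^k. From f(x) * (1 - x - x^2) = 1 and matching coefficients:
 x^0: a_0 = 1.
 x^1: a_1 - a_0 = 0, so a_1 = 1.
 x^k (k >= 2): a_k - a_{k-1} - a_{k-2} = 0, i.e. a_k = a_{k-1} + a_{k-2}.
This is the Fibonacci-type recurrence shifted so that a_0 = a_1 = 1.
Iterating: a_0=1, a_1=1, a_2=2, a_3=3, a_4=5, a_5=8, a_6=13, a_7=21, a_8=34, a_9=55, ...
a_39 = 102334155.

102334155


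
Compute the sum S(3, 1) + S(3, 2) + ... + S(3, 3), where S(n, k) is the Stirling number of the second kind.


By definition, S(n, k) counts partitions of an n-set into exactly k nonempty blocks.
Computing row n = 3 for k = 1..3:
S(3, k): 1, 3, 1
Sum = 5. (This equals Bell_3 since the sum runs over all k.)

5


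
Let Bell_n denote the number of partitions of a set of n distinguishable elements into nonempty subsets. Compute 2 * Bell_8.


Bell_8 can be computed from the Bell triangle or from Dobinski's identity Bell_n = (1/e) * sum_{k>=0} k^n / k!.
Computing Bell_8 = 4140.
Then 2 * 4140 = 8280.

8280


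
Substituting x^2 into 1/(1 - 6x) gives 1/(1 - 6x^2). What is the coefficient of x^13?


Since 1/(1 - 6x^2) only has even powers of x,
the coefficient of x^13 (odd) is 0.

0


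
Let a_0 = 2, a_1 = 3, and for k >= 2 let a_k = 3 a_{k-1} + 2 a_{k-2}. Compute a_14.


Iterating the recurrence forward:
a_0 = 2
a_1 = 3
a_2 = 3*3 + 2*2 = 13
a_3 = 3*13 + 2*3 = 45
a_4 = 3*45 + 2*13 = 161
a_5 = 3*161 + 2*45 = 573
a_6 = 3*573 + 2*161 = 2041
a_7 = 3*2041 + 2*573 = 7269
a_8 = 3*7269 + 2*2041 = 25889
a_9 = 3*25889 + 2*7269 = 92205
a_10 = 3*92205 + 2*25889 = 328393
a_11 = 3*328393 + 2*92205 = 1169589
a_12 = 3*1169589 + 2*328393 = 4165553
a_13 = 3*4165553 + 2*1169589 = 14835837
a_14 = 3*14835837 + 2*4165553 = 52838617
So a_14 = 52838617.

52838617


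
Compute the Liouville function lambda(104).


The Liouville function is lambda(k) = (-1)^Omega(k), where Omega(k) counts the prime factors of k with multiplicity.
Factoring: 104 = 2 * 2 * 2 * 13, so Omega(104) = 4.
lambda(104) = (-1)^4 = 1.

1


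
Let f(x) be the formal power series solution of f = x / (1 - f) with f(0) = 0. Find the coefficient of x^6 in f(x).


Apply Lagrange inversion: f = x * phi(f) with phi(t) = 1/(1 - t), so
[x^n] f = (1/n) [t^(n-1)] phi(t)^n = (1/n) [t^(n-1)] (1 - t)^(-n) = (1/n) C(2n - 2, n - 1) = C_{n-1}.
For n = 6: C_5 = C(10, 5) / 6 = 252/6 = 42 = 42.

42


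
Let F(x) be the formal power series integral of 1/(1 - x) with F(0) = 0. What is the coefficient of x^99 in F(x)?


1/(1 - x) = sum_{k>=0} x^k. Integrating termwise and using F(0) = 0 gives
F(x) = sum_{k>=0} x^(k+1) / (k+1) = sum_{m>=1} x^m / m = -ln(1 - x).
So the coefficient of x^99 is 1/99 = 1/99.

1/99


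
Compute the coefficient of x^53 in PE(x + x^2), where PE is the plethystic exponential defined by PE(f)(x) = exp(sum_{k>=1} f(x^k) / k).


With f(x) = x + x^2, the exponent is sum_{k>=1} (x^k + x^(2k)) / k = -ln(1 - x) - ln(1 - x^2). Exponentiating:
PE(x + x^2) = 1 / ((1 - x)(1 - x^2)).
This is the generating function for partitions of n into parts of size 1 or 2. The number of 2's can be any j in 0..26, and the rest are 1's, so
[x^53] = floor(53/2) + 1 = 27.

27


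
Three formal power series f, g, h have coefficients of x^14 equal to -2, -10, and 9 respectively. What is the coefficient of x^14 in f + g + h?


Series addition is componentwise:
-2 + -10 + 9
= -3

-3


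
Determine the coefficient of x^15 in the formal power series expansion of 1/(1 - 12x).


The geometric series identity gives 1/(1 - c x) = sum_{k>=0} c^k x^k, so the coefficient of x^k is c^k.
Here c = 12 and k = 15.
Computing: 12^15 = 15407021574586368

15407021574586368


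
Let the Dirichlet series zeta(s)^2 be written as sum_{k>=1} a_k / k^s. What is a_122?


The Dirichlet convolution of the constant function 1 with itself gives (1 * 1)(k) = sum_{d | k} 1 = d(k), the number of positive divisors of k.
Since zeta(s) = sum_{k>=1} 1/k^s, we have zeta(s)^2 = sum_{k>=1} d(k)/k^s, so a_k = d(k).
For k = 122: the divisors are 1, 2, 61, 122.
Count = 4.

4


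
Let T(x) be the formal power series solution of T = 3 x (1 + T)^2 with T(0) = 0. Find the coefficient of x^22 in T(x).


Apply the Lagrange inversion formula: if T = 3 x * phi(T) with phi(t) = (1 + t)^2, then [x^n] T = 3^n * (1/n) [t^(n-1)] phi(t)^n = 3^n * (1/n) [t^(n-1)] (1 + t)^(2n) = 3^n * (1/n) C(2n, n-1).
Using the identity C(2n, n-1) = C(2n, n) * n / (n+1), the unscaled factor equals C(2n, n) / (n+1) = C_n, the n-th Catalan number.
For n = 22: C_22 = C(44, 22) / 23 = 2104098963720/23 = 91482563640.
With the 3^22 = 31381059609 factor, the coefficient is 31381059609 * 91482563640 = 2870819782770976016760.

2870819782770976016760


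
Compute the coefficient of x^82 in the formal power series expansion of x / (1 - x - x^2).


Let f(x) = sum_{k>=0} a_k x^k. Multiplying f(x) * (1 - x - x^2) = x and matching coefficients gives a_0 = 0, a_1 = 1, and a_k = a_{k-1} + a_{k-2} for k >= 2. These are the Fibonacci numbers F_k.
Iterating from F_0 = 0, F_1 = 1:
F_0=0, F_1=1, F_2=1, F_3=2, F_4=3, F_5=5, F_6=8, F_7=13, F_8=21, F_9=34, ...
F_82 = 61305790721611591.

61305790721611591


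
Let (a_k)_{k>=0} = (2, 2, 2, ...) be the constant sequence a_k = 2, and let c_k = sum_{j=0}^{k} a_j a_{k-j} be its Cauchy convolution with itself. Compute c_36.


Since a_j = 2 for all j >= 0, the convolution sum becomes
c_k = sum_{j=0}^{k} 2 * 2 = 4 * (k + 1).
Equivalently, the generating function of (a_k) is 2/(1 - x) and its square is 4/(1 - x)^2 = sum_{k>=0} 4(k + 1) x^k.
For k = 36: 4 * 37 = 148.

148


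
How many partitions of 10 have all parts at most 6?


Using the generating function (1-x)^(-1)(1-x^2)^(-1)...(1-x^6)^(-1),
the coefficient of x^10 counts these restricted partitions.
Result = 35

35


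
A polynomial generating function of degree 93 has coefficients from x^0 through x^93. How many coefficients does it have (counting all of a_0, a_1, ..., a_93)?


A polynomial of degree 93 takes the form a_0 + a_1 x + ... + a_93 x^93.
The number of coefficients is 93 + 1 = 94.

94


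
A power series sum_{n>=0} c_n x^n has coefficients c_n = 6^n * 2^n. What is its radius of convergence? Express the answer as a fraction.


By the root test (Cauchy-Hadamard), the radius is R = 1 / limsup_n |c_n|^(1/n).
Here |c_n|^(1/n) = (6^n * 2^n)^(1/n) = 6 * 2 = 12 for all n.
So R = 1/12 = 1/12.

1/12


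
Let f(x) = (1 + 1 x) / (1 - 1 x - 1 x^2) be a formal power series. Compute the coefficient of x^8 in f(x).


Write f(x) = sum_{k>=0} a_k x^k. Multiplying both sides by 1 - 1 x - 1 x^2 gives
(1 - 1 x - 1 x^2) sum_{k>=0} a_k x^k = 1 + 1 x.
Matching coefficients:
 x^0: a_0 = 1
 x^1: a_1 - 1 a_0 = 1  =>  a_1 = 1*1 + 1 = 2
 x^k (k >= 2): a_k = 1 a_{k-1} + 1 a_{k-2}.
Iterating: a_2 = 3, a_3 = 5, a_4 = 8, a_5 = 13, a_6 = 21, a_7 = 34, a_8 = 55.
So the coefficient of x^8 is 55.

55


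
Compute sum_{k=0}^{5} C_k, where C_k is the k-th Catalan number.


C_0 through C_5: 1, 1, 2, 5, 14, 42
Sum = 1 + 1 + 2 + 5 + 14 + 42
= 65

65


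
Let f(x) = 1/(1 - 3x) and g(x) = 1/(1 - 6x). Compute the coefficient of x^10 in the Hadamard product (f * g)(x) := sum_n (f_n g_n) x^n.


f has coefficients f_k = 3^k and g has coefficients g_k = 6^k, so the Hadamard product has coefficient (f*g)_k = 3^k * 6^k = 18^k.
For k = 10: 18^10 = 3570467226624.

3570467226624


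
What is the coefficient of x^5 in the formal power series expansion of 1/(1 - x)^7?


The expansion 1/(1 - x)^r = sum_{k>=0} C(k + r - 1, r - 1) x^k follows from the multiset / negative-binomial theorem (or from repeated differentiation of the geometric series).
For r = 7 and k = 5:
C(11, 6) = 39916800 / (720 * 120) = 462.

462


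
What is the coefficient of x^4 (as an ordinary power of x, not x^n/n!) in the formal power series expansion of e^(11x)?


The exponential series is e^y = sum_{k>=0} y^k / k!. Substituting y = 11x gives
e^(11x) = sum_{k>=0} 11^k x^k / k!.
So the coefficient of x^n is a^n/n! with a = 11, n = 4:
11^4 / 4! = 14641/24 = 14641/24

14641/24


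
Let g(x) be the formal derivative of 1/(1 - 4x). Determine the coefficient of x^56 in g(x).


Differentiate termwise: d/dx sum_{k>=0} 4^k x^k = sum_{k>=1} k 4^k x^(k-1) = sum_{j>=0} (j+1) 4^(j+1) x^j.
Equivalently, d/dx [1/(1 - 4x)] = 4/(1 - 4x)^2.
For j = 56: 57 * 4^57 = 57 * 20769187434139310514121985316880384 = 1183843683745940699304953163062181888.

1183843683745940699304953163062181888


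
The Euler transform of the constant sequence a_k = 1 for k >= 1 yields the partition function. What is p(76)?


The Euler transform converts the sequence a_k = 1 into the number of integer partitions.
Using the recurrence or dynamic programming:
p(76) = 9289091

9289091


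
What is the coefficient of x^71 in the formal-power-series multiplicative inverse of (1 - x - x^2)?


Let the inverse be f(x) = sum_{k>=0} a_k x^k. From f(x) * (1 - x - x^2) = 1 and matching coefficients:
 x^0: a_0 = 1.
 x^1: a_1 - a_0 = 0, so a_1 = 1.
 x^k (k >= 2): a_k - a_{k-1} - a_{k-2} = 0, i.e. a_k = a_{k-1} + a_{k-2}.
This is the Fibonacci-type recurrence shifted so that a_0 = a_1 = 1.
Iterating: a_0=1, a_1=1, a_2=2, a_3=3, a_4=5, a_5=8, a_6=13, a_7=21, a_8=34, a_9=55, ...
a_71 = 498454011879264.

498454011879264


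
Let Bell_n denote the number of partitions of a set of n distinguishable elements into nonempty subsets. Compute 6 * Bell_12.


Bell_12 can be computed from the Bell triangle or from Dobinski's identity Bell_n = (1/e) * sum_{k>=0} k^n / k!.
Computing Bell_12 = 4213597.
Then 6 * 4213597 = 25281582.

25281582


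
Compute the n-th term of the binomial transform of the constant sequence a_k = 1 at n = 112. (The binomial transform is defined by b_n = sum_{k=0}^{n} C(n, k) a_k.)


With a_k = 1 for all k, b_n = sum_{k=0}^{n} C(n, k) = 2^n by the binomial theorem.
For n = 112: 2^112 = 5192296858534827628530496329220096.

5192296858534827628530496329220096


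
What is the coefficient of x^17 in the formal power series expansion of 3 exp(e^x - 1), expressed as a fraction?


exp(e^x - 1) is the exponential generating function for the Bell numbers Bell_k: exp(e^x - 1) = sum_{k>=0} Bell_k x^k / k!.
So the coefficient of x^17 in 3 exp(e^x - 1) is 3 Bell_17 / 17!.
Computing: Bell_17 = 82864869804 and 17! = 355687428096000, giving
3 * 82864869804/355687428096000 = 255755771/365933568000.

255755771/365933568000


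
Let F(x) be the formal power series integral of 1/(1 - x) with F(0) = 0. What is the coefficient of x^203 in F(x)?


1/(1 - x) = sum_{k>=0} x^k. Integrating termwise and using F(0) = 0 gives
F(x) = sum_{k>=0} x^(k+1) / (k+1) = sum_{m>=1} x^m / m = -ln(1 - x).
So the coefficient of x^203 is 1/203 = 1/203.

1/203


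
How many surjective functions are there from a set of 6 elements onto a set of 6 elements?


By inclusion-exclusion on which target elements are missed, the number of surjections from an n-set onto a k-set is
surj(n, k) = sum_{j=0}^{k} (-1)^j C(k, j) (k - j)^n.
Equivalently surj(n, k) = k! * S(n, k), where S(n, k) is the Stirling number of the second kind.
For n = 6, k = 6:
S(6, 6) = 1, so
surj = 6! * 1 = 720 * 1 = 720.

720


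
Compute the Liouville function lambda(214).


The Liouville function is lambda(k) = (-1)^Omega(k), where Omega(k) counts the prime factors of k with multiplicity.
Factoring: 214 = 2 * 107, so Omega(214) = 2.
lambda(214) = (-1)^2 = 1.

1


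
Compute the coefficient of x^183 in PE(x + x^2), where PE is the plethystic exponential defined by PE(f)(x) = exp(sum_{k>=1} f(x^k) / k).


With f(x) = x + x^2, the exponent is sum_{k>=1} (x^k + x^(2k)) / k = -ln(1 - x) - ln(1 - x^2). Exponentiating:
PE(x + x^2) = 1 / ((1 - x)(1 - x^2)).
This is the generating function for partitions of n into parts of size 1 or 2. The number of 2's can be any j in 0..91, and the rest are 1's, so
[x^183] = floor(183/2) + 1 = 92.

92


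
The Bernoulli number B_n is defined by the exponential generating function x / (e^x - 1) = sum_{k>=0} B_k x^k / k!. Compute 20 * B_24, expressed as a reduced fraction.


Bernoulli numbers can also be computed recursively via B_0 = 1 and sum_{j=0}^{m} C(m+1, j) B_j = 0 for m >= 1. Odd-index Bernoulli numbers vanish for k >= 3.
Computing B_24 = -236364091/2730, so 20 * B_24 = 20 * -236364091/2730 = -472728182/273.

-472728182/273


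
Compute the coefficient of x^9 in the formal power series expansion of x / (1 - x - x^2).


Let f(x) = sum_{k>=0} a_k x^k. Multiplying f(x) * (1 - x - x^2) = x and matching coefficients gives a_0 = 0, a_1 = 1, and a_k = a_{k-1} + a_{k-2} for k >= 2. These are the Fibonacci numbers F_k.
Iterating from F_0 = 0, F_1 = 1:
F_0=0, F_1=1, F_2=1, F_3=2, F_4=3, F_5=5, F_6=8, F_7=13, F_8=21, F_9=34
F_9 = 34.

34


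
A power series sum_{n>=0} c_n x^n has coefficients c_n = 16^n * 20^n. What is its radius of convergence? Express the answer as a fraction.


By the root test (Cauchy-Hadamard), the radius is R = 1 / limsup_n |c_n|^(1/n).
Here |c_n|^(1/n) = (16^n * 20^n)^(1/n) = 16 * 20 = 320 for all n.
So R = 1/320 = 1/320.

1/320


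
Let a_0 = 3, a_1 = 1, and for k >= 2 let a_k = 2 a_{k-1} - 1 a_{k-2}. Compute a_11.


Iterating the recurrence forward:
a_0 = 3
a_1 = 1
a_2 = 2*1 - 1*3 = -1
a_3 = 2*-1 - 1*1 = -3
a_4 = 2*-3 - 1*-1 = -5
a_5 = 2*-5 - 1*-3 = -7
a_6 = 2*-7 - 1*-5 = -9
a_7 = 2*-9 - 1*-7 = -11
a_8 = 2*-11 - 1*-9 = -13
a_9 = 2*-13 - 1*-11 = -15
a_10 = 2*-15 - 1*-13 = -17
a_11 = 2*-17 - 1*-15 = -19
So a_11 = -19.

-19


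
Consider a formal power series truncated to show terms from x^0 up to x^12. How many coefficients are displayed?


From x^0 to x^12 inclusive, the count is 12 - 0 + 1 = 13.

13


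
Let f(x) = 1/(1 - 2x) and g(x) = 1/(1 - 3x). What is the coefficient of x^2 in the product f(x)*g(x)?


The coefficient of x^n in f*g is the Cauchy product: sum_{k=0}^{n} a^k * b^(n-k).
With a=2, b=3, n=2:
sum_{k=0}^{2} 2^k * 3^(2-k)
= 19

19


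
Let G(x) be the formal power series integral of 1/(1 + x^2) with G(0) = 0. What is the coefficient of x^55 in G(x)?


1/(1 + x^2) = sum_{j>=0} (-1)^j x^(2j). Integrating termwise with G(0) = 0:
G(x) = sum_{j>=0} (-1)^j x^(2j+1) / (2j+1) = arctan(x).
Only odd powers are nonzero. For x^55 write 55 = 2*27 + 1, giving
(-1)^27 / 55 = -1/55 = -1/55.

-1/55


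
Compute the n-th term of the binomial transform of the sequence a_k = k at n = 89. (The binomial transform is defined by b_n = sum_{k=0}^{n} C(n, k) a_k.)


With a_k = k, b_n = sum_{k=0}^{n} C(n, k) k. Using k * C(n, k) = n * C(n-1, k-1) gives b_n = n * sum_{k>=1} C(n-1, k-1) = n * 2^(n-1).
For n = 89: 89 * 2^88 = 89 * 309485009821345068724781056 = 27544165874099711116505513984.

27544165874099711116505513984


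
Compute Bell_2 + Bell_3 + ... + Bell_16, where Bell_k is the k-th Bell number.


Recall Bell_k counts set partitions of a k-set (with Bell_0 = 1 by convention).
Bell_2 through Bell_16: 2, 5, 15, 52, 203, 877, 4140, 21147, 115975, 678570, 4213597, 27644437, 190899322, 1382958545, 10480142147
Sum = 2 + 5 + 15 + 52 + 203 + 877 + 4140 + 21147 + 115975 + 678570 + 4213597 + 27644437 + 190899322 + 1382958545 + 10480142147 = 12086679034.

12086679034


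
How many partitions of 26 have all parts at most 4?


Using the generating function (1-x)^(-1)(1-x^2)^(-1)...(1-x^4)^(-1),
the coefficient of x^26 counts these restricted partitions.
Result = 206

206


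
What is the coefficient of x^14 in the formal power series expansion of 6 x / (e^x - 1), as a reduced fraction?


The exponential generating function for Bernoulli numbers is
x / (e^x - 1) = sum_{k>=0} B_k x^k / k!.
So the coefficient of x^14 in 6 x / (e^x - 1) is 6 B_14 / 14!.
Computing: B_14 = 7/6, 14! = 87178291200, giving
6 * 7/6 / 87178291200 = 1/12454041600.

1/12454041600


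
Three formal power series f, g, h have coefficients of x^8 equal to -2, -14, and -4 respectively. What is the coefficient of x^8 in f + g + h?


Series addition is componentwise:
-2 + -14 + -4
= -20

-20


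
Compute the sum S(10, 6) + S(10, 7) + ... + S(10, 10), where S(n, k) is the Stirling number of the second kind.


By definition, S(n, k) counts partitions of an n-set into exactly k nonempty blocks.
Computing row n = 10 for k = 6..10:
S(10, k): 22827, 5880, 750, 45, 1
Sum = 29503.

29503


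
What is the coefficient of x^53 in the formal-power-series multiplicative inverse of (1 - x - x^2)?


Let the inverse be f(x) = sum_{k>=0} a_k x^k. From f(x) * (1 - x - x^2) = 1 and matching coefficients:
 x^0: a_0 = 1.
 x^1: a_1 - a_0 = 0, so a_1 = 1.
 x^k (k >= 2): a_k - a_{k-1} - a_{k-2} = 0, i.e. a_k = a_{k-1} + a_{k-2}.
This is the Fibonacci-type recurrence shifted so that a_0 = a_1 = 1.
Iterating: a_0=1, a_1=1, a_2=2, a_3=3, a_4=5, a_5=8, a_6=13, a_7=21, a_8=34, a_9=55, ...
a_53 = 86267571272.

86267571272


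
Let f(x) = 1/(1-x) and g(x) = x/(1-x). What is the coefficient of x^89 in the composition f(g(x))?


First simplify the composition: f(g(x)) = 1/(1 - x/(1-x)) = (1-x)/((1-x) - x) = (1-x)/(1-2x).
Now extract the coefficient. Write (1-x)/(1-2x) = 1/(1-2x) - x/(1-2x).
The coefficient of x^n in 1/(1-2x) is 2^n, and in x/(1-2x) is 2^(n-1) (for n >= 1).
So the coefficient of x^89 is 2^89 - 2^88 = 618970019642690137449562112 - 309485009821345068724781056 = 309485009821345068724781056.

309485009821345068724781056


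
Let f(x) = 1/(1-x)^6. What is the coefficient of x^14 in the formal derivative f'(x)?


Differentiate: d/dx [ 1/(1-x)^r ] = r / (1-x)^(r+1).
Here r = 6, so f'(x) = 6 / (1-x)^7.
The expansion of 1/(1-x)^(r+1) has coefficient of x^n equal to C(n+r, r).
So the coefficient of x^14 in f'(x) is
6 * C(20, 6) = 6 * 38760 = 232560

232560


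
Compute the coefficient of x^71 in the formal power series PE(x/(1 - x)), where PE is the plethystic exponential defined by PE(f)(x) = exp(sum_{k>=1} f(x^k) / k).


For f(x) = x/(1 - x) we have
sum_{k>=1} f(x^k) / k = sum_{k>=1} (1/k) * x^k / (1 - x^k) = sum_{k, m >= 1} x^(k m) / k,
which after exponentiating simplifies to
PE(x/(1 - x)) = prod_{k>=1} 1 / (1 - x^k).
This is the generating function for the partition function p(n), so the coefficient of x^71 is p(71).
Computing p(71) by dynamic programming over parts 1, 2, ..., 71: p(71) = 4697205.

4697205
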